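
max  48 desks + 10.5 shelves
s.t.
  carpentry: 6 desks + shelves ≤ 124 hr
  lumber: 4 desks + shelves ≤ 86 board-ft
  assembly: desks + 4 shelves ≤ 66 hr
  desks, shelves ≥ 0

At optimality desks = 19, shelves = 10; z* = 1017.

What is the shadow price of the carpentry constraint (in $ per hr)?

Check each constraint at x*: carpentry 124/124 (tight); lumber 86/86 (tight); assembly 59/66 (slack 7).
By complementary slackness, y = 0 for the non-binding constraint.
From A_Bᵀ y = c: 6·y_carpentry + 4·y_lumber = 48; 1·y_carpentry + 1·y_lumber = 10.5.
This yields shadow prices y_carpentry = 3, y_lumber = 7.5.
Shadow price of carpentry = 3.

3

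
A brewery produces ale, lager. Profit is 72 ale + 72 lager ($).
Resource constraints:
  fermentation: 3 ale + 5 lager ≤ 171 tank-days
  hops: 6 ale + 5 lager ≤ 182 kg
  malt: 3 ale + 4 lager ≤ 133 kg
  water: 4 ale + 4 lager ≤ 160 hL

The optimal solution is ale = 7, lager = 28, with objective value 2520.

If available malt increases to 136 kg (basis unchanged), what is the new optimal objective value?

2544

Binding: hops and malt. Non-binding: fermentation (10 unused), water (20 unused).
Slack constraints have shadow price 0 (complementary slackness).
The binding rows give the dual system: 6·y_hops + 3·y_malt = 72 and 5·y_hops + 4·y_malt = 72.
→ y_hops = 8 and y_malt = 8.
Δz = y_malt·Δb = 8 × (3) = 24, so new z* = 2520 + 24 = 2544.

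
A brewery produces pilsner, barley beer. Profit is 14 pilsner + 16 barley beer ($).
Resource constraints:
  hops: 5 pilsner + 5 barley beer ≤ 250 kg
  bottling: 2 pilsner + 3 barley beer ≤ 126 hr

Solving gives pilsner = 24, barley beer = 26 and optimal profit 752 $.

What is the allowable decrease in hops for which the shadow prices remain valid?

Binding constraints: hops, bottling. The basis is B = [[5,5],[2,3]] with det 5.
Per unit decrease in hops, x* moves by d = (-0.6, 0.4).
The basis stays optimal until pilsner reaches 0; allowable decrease = 40 kg.

40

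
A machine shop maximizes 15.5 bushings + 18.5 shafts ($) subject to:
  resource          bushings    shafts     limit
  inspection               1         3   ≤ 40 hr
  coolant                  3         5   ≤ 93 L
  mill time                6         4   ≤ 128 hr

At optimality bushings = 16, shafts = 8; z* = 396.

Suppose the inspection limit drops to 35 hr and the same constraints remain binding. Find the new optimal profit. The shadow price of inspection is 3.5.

Δb = -5, so new z* = 396 + (3.5)·(-5) = 396 − 17.5 = 378.5.

378.5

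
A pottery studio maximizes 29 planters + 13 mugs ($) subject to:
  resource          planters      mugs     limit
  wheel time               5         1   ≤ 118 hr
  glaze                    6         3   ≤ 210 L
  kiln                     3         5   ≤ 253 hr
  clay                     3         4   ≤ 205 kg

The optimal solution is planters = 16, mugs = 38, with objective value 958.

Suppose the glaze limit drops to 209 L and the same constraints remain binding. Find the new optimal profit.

Check each constraint at x*: wheel time 118/118 (tight); glaze 210/210 (tight); kiln 238/253 (slack 15); clay 200/205 (slack 5).
Since kiln, clay are not tight, their duals are 0.
Dual feasibility on the basic columns requires 5·y_wheel time + 6·y_glaze = 29, 1·y_wheel time + 3·y_glaze = 13.
→ y_wheel time = 1 and y_glaze = 4.
Δz = y_glaze·Δb = 4 × (-1) = -4, so new z* = 958 − 4 = 954.

954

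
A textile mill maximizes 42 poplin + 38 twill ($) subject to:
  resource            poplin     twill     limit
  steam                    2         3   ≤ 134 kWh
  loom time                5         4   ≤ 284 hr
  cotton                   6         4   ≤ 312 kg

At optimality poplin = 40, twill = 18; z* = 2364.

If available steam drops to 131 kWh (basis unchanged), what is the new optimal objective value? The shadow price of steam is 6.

2346

Δb = -3, so new z* = 2364 + (6)·(-3) = 2364 − 18 = 2346.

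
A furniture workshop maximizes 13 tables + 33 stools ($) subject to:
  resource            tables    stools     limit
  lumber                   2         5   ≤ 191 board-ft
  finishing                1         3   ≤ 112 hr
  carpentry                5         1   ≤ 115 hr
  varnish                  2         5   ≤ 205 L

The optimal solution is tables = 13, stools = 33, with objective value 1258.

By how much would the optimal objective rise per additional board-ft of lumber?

6

Binding: lumber and finishing. Non-binding: carpentry (17 unused), varnish (14 unused).
Slack constraints have shadow price 0 (complementary slackness).
From A_Bᵀ y = c: 2·y_lumber + 1·y_finishing = 13; 5·y_lumber + 3·y_finishing = 33.
→ y_lumber = 6 and y_finishing = 1.
Shadow price of lumber = 6.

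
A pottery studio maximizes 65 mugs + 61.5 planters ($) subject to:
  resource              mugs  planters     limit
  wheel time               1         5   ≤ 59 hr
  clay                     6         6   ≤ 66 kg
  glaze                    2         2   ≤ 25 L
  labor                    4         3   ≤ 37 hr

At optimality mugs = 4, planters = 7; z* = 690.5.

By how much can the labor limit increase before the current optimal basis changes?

7

Binding constraints: clay, labor. The basis is B = [[6,6],[4,3]] with det -6.
Per unit increase in labor, x* moves by d = (1, -1).
The basis stays optimal until planters reaches 0; allowable increase = 7 hr.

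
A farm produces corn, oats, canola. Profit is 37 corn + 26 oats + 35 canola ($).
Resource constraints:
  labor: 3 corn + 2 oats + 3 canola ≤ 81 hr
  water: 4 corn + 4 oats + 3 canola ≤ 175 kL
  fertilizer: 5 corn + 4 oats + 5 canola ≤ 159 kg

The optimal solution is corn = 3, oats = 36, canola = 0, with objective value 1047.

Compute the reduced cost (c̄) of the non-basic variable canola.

At the optimum: labor uses 81 of 81 (binding); water uses 156 of 175 (slack = 19); fertilizer uses 159 of 159 (binding).
Slack constraints have shadow price 0 (complementary slackness).
From A_Bᵀ y = c: 3·y_labor + 5·y_fertilizer = 37; 2·y_labor + 4·y_fertilizer = 26.
This yields shadow prices y_labor = 9, y_fertilizer = 2.
Reduced cost of canola: c₃ − yᵀa₃ = 35 − (9·3 + 2·5) = 35 − 37 = -2.

-2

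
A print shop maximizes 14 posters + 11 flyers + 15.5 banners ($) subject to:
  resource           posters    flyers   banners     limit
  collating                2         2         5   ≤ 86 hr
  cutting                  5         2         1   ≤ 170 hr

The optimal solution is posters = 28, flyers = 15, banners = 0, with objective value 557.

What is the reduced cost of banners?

-8

Check each constraint at x*: collating 86/86 (tight); cutting 170/170 (tight).
The binding rows give the dual system: 2·y_collating + 5·y_cutting = 14 and 2·y_collating + 2·y_cutting = 11.
Solving: y_collating = 4.5, y_cutting = 1.
Reduced cost of banners: c₃ − yᵀa₃ = 15.5 − (4.5·5 + 1·1) = 15.5 − 23.5 = -8.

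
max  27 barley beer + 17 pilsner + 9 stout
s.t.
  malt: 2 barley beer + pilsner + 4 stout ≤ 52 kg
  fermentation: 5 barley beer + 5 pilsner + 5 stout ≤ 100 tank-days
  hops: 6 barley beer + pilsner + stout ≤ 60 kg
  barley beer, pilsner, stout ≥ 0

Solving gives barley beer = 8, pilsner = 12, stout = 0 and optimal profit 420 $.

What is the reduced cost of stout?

-8

Check each constraint at x*: malt 28/52 (slack 24); fermentation 100/100 (tight); hops 60/60 (tight).
By complementary slackness, y = 0 for the non-binding constraint.
The binding rows give the dual system: 5·y_fermentation + 6·y_hops = 27 and 5·y_fermentation + 1·y_hops = 17.
→ y_fermentation = 3 and y_hops = 2.
Reduced cost of stout: c₃ − yᵀa₃ = 9 − (3·5 + 2·1) = 9 − 17 = -8.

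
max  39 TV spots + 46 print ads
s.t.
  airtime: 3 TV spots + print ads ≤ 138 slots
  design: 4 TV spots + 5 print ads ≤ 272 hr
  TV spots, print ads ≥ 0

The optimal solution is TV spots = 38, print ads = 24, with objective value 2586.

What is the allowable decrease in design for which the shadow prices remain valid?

88

Binding constraints: airtime, design. The basis is B = [[3,1],[4,5]] with det 11.
Per unit decrease in design, x* moves by d = (0.0909, -0.2727).
The basis stays optimal until print ads reaches 0; allowable decrease = 88 hr.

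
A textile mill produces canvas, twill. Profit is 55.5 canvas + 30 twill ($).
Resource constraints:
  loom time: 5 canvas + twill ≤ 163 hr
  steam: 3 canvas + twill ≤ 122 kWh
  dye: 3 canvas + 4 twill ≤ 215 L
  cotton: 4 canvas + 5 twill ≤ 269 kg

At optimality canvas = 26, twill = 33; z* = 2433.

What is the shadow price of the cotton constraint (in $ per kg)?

4.5

Binding: loom time and cotton. Non-binding: steam (11 unused), dye (5 unused).
By complementary slackness, y = 0 for the non-binding constraints.
The binding rows give the dual system: 5·y_loom time + 4·y_cotton = 55.5 and 1·y_loom time + 5·y_cotton = 30.
→ y_loom time = 7.5 and y_cotton = 4.5.
Shadow price of cotton = 4.5.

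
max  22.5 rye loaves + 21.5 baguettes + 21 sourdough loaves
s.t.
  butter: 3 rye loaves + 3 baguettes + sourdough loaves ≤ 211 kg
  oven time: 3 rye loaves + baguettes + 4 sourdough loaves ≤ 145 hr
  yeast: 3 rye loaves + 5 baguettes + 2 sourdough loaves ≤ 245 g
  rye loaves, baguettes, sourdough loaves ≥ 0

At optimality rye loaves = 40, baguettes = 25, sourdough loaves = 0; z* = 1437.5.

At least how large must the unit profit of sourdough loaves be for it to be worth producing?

Check each constraint at x*: butter 195/211 (slack 16); oven time 145/145 (tight); yeast 245/245 (tight).
By complementary slackness, y = 0 for the non-binding constraint.
Dual feasibility on the basic columns requires 3·y_oven time + 3·y_yeast = 22.5, 1·y_oven time + 5·y_yeast = 21.5.
→ y_oven time = 4 and y_yeast = 3.5.
sourdough loaves enters the basis when its profit ≥ yᵀa₃ = 4·4 + 3.5·2 = 23.

23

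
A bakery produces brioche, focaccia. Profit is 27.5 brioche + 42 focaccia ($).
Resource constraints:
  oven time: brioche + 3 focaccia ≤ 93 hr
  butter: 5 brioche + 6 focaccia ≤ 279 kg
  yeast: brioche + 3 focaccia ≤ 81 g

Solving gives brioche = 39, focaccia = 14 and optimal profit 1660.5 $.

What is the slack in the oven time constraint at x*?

oven time used = 1·39 + 3·14 = 81; slack = 93 − 81 = 12.

12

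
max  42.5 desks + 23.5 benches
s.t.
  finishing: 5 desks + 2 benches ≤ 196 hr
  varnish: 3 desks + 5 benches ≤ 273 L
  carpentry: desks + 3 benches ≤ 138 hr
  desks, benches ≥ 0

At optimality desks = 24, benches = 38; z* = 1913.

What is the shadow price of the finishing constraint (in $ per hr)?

Check each constraint at x*: finishing 196/196 (tight); varnish 262/273 (slack 11); carpentry 138/138 (tight).
Since varnish is not tight, its dual is 0.
From A_Bᵀ y = c: 5·y_finishing + 1·y_carpentry = 42.5; 2·y_finishing + 3·y_carpentry = 23.5.
→ y_finishing = 8 and y_carpentry = 2.5.
Shadow price of finishing = 8.

8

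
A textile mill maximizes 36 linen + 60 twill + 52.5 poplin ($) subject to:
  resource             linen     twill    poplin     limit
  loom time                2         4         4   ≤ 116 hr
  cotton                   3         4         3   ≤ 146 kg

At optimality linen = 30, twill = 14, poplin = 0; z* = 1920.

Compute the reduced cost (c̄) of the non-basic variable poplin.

Both loom time and cotton are binding at x*.
From A_Bᵀ y = c: 2·y_loom time + 3·y_cotton = 36; 4·y_loom time + 4·y_cotton = 60.
This yields shadow prices y_loom time = 9, y_cotton = 6.
Reduced cost of poplin: c₃ − yᵀa₃ = 52.5 − (9·4 + 6·3) = 52.5 − 54 = -1.5.

-1.5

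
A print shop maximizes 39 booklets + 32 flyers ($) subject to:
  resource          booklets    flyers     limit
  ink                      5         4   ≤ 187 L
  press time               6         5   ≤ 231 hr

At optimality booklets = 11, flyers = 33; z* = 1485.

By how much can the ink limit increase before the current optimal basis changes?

5.5

Binding constraints: ink, press time. The basis is B = [[5,4],[6,5]] with det 1.
Per unit increase in ink, x* moves by d = (5, -6).
The basis stays optimal until flyers reaches 0; allowable increase = 5.5 L.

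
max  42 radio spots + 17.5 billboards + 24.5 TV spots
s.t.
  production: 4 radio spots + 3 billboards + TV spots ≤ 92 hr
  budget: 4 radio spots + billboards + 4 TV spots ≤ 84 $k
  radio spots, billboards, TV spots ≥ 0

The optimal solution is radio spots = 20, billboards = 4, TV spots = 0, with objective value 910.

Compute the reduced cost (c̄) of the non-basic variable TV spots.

At the optimum: production uses 92 of 92 (binding); budget uses 84 of 84 (binding).
From A_Bᵀ y = c: 4·y_production + 4·y_budget = 42; 3·y_production + 1·y_budget = 17.5.
This yields shadow prices y_production = 3.5, y_budget = 7.
Reduced cost of TV spots: c₃ − yᵀa₃ = 24.5 − (3.5·1 + 7·4) = 24.5 − 31.5 = -7.

-7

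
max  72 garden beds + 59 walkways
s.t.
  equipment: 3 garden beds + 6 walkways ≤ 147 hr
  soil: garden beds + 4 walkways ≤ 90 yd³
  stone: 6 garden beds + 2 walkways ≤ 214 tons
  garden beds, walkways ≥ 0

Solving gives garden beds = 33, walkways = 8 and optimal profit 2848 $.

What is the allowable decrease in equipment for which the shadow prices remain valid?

Binding constraints: equipment, stone. The basis is B = [[3,6],[6,2]] with det -30.
Per unit decrease in equipment, x* moves by d = (0.0667, -0.2).
The basis stays optimal until walkways reaches 0; allowable decrease = 40 hr.

40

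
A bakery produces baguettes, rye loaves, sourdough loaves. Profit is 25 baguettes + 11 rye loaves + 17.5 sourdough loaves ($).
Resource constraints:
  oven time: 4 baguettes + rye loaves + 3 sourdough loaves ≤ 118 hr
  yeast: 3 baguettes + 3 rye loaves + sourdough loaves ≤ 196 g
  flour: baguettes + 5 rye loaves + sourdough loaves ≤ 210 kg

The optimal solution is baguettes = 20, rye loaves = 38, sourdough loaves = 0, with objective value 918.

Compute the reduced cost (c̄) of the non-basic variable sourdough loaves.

-1.5

Check each constraint at x*: oven time 118/118 (tight); yeast 174/196 (slack 22); flour 210/210 (tight).
By complementary slackness, y = 0 for the non-binding constraint.
From A_Bᵀ y = c: 4·y_oven time + 1·y_flour = 25; 1·y_oven time + 5·y_flour = 11.
This yields shadow prices y_oven time = 6, y_flour = 1.
Reduced cost of sourdough loaves: c₃ − yᵀa₃ = 17.5 − (6·3 + 1·1) = 17.5 − 19 = -1.5.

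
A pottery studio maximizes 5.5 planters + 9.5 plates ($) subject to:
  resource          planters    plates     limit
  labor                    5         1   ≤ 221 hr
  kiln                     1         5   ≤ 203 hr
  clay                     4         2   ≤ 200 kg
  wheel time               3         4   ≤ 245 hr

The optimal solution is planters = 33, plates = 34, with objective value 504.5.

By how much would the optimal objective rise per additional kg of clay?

At the optimum: labor uses 199 of 221 (slack = 22); kiln uses 203 of 203 (binding); clay uses 200 of 200 (binding); wheel time uses 235 of 245 (slack = 10).
Slack constraints have shadow price 0 (complementary slackness).
From A_Bᵀ y = c: 1·y_kiln + 4·y_clay = 5.5; 5·y_kiln + 2·y_clay = 9.5.
This yields shadow prices y_kiln = 1.5, y_clay = 1.
Shadow price of clay = 1.

1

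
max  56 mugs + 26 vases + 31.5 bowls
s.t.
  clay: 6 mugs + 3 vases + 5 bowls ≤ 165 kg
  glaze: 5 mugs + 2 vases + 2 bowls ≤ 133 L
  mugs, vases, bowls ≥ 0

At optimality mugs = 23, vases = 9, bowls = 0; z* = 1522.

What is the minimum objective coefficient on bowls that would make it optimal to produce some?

38

Check each constraint at x*: clay 165/165 (tight); glaze 133/133 (tight).
Dual feasibility on the basic columns requires 6·y_clay + 5·y_glaze = 56, 3·y_clay + 2·y_glaze = 26.
Solving: y_clay = 6, y_glaze = 4.
bowls enters the basis when its profit ≥ yᵀa₃ = 6·5 + 4·2 = 38.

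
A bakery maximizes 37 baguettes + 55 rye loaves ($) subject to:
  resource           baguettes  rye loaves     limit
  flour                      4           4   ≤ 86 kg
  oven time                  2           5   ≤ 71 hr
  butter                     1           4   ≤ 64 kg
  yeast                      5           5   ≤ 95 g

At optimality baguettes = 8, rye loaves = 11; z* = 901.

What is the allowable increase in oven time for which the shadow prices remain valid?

12

Binding constraints: oven time, yeast. The basis is B = [[2,5],[5,5]] with det -15.
Per unit increase in oven time, x* moves by d = (-0.3333, 0.3333).
The basis stays optimal until butter becomes binding; allowable increase = 12 hr.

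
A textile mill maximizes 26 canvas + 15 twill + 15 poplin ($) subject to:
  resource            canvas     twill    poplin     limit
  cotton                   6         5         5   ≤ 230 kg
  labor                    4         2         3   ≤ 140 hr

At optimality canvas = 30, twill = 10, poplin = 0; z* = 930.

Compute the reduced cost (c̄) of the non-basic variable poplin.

-5

At the optimum: cotton uses 230 of 230 (binding); labor uses 140 of 140 (binding).
Dual feasibility on the basic columns requires 6·y_cotton + 4·y_labor = 26, 5·y_cotton + 2·y_labor = 15.
→ y_cotton = 1 and y_labor = 5.
Reduced cost of poplin: c₃ − yᵀa₃ = 15 − (1·5 + 5·3) = 15 − 20 = -5.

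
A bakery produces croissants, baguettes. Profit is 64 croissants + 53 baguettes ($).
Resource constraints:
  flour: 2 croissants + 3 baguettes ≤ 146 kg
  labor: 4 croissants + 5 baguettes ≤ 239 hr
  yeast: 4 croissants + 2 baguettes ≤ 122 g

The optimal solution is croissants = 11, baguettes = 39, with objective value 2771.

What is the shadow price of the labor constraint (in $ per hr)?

Check each constraint at x*: flour 139/146 (slack 7); labor 239/239 (tight); yeast 122/122 (tight).
Slack constraints have shadow price 0 (complementary slackness).
From A_Bᵀ y = c: 4·y_labor + 4·y_yeast = 64; 5·y_labor + 2·y_yeast = 53.
This yields shadow prices y_labor = 7, y_yeast = 9.
Shadow price of labor = 7.

7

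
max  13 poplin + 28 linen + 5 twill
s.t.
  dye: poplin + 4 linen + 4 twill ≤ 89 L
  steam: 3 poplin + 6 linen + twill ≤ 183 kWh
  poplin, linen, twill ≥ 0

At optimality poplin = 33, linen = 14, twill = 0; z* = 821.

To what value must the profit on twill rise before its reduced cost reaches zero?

Both dye and steam are binding at x*.
Dual feasibility on the basic columns requires 1·y_dye + 3·y_steam = 13, 4·y_dye + 6·y_steam = 28.
→ y_dye = 1 and y_steam = 4.
twill enters the basis when its profit ≥ yᵀa₃ = 1·4 + 4·1 = 8.

8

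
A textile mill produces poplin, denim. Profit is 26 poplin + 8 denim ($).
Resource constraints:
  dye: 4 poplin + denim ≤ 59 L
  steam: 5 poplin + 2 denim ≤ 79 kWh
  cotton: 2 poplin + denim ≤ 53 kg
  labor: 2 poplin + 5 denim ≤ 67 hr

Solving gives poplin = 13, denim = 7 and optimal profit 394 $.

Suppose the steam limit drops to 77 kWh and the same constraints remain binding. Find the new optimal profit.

Binding: dye and steam. Non-binding: cotton (20 unused), labor (6 unused).
Since cotton, labor are not tight, their duals are 0.
From A_Bᵀ y = c: 4·y_dye + 5·y_steam = 26; 1·y_dye + 2·y_steam = 8.
Solving: y_dye = 4, y_steam = 2.
Δz = y_steam·Δb = 2 × (-2) = -4, so new z* = 394 − 4 = 390.

390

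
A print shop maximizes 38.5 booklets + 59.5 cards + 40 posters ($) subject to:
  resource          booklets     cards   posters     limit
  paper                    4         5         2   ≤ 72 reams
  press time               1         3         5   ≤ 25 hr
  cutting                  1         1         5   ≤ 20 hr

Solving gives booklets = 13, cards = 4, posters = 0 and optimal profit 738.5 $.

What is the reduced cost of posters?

Check each constraint at x*: paper 72/72 (tight); press time 25/25 (tight); cutting 17/20 (slack 3).
Since cutting is not tight, its dual is 0.
Dual feasibility on the basic columns requires 4·y_paper + 1·y_press time = 38.5, 5·y_paper + 3·y_press time = 59.5.
Solving: y_paper = 8, y_press time = 6.5.
Reduced cost of posters: c₃ − yᵀa₃ = 40 − (8·2 + 6.5·5) = 40 − 48.5 = -8.5.

-8.5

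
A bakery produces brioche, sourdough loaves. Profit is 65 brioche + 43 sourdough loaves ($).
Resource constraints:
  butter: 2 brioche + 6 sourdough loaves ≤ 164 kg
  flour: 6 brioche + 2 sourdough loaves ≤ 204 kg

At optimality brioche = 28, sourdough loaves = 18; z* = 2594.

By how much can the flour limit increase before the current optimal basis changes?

288

Binding constraints: butter, flour. The basis is B = [[2,6],[6,2]] with det -32.
Per unit increase in flour, x* moves by d = (0.1875, -0.0625).
The basis stays optimal until sourdough loaves reaches 0; allowable increase = 288 kg.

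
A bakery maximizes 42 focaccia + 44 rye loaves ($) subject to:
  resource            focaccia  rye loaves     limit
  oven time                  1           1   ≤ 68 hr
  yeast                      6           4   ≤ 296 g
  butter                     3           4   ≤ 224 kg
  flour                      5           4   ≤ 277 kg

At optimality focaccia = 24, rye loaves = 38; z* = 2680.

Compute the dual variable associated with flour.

0

Check each constraint at x*: oven time 62/68 (slack 6); yeast 296/296 (tight); butter 224/224 (tight); flour 272/277 (slack 5).
Since oven time, flour are not tight, their duals are 0.
From A_Bᵀ y = c: 6·y_yeast + 3·y_butter = 42; 4·y_yeast + 4·y_butter = 44.
→ y_yeast = 3 and y_butter = 8.
Shadow price of flour = 0.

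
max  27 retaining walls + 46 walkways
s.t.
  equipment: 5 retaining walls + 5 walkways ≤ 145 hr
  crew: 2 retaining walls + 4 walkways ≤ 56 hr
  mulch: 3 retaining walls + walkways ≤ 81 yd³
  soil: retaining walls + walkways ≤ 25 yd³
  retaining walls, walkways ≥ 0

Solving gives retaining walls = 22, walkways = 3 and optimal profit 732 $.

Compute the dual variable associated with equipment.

At the optimum: equipment uses 125 of 145 (slack = 20); crew uses 56 of 56 (binding); mulch uses 69 of 81 (slack = 12); soil uses 25 of 25 (binding).
Since equipment, mulch are not tight, their duals are 0.
Dual feasibility on the basic columns requires 2·y_crew + 1·y_soil = 27, 4·y_crew + 1·y_soil = 46.
Solving: y_crew = 9.5, y_soil = 8.
Shadow price of equipment = 0.

0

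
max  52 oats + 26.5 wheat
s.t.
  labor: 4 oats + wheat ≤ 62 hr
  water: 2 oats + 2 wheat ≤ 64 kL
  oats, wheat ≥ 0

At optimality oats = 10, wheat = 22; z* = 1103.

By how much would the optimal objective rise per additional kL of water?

Both labor and water are binding at x*.
From A_Bᵀ y = c: 4·y_labor + 2·y_water = 52; 1·y_labor + 2·y_water = 26.5.
Solving: y_labor = 8.5, y_water = 9.
Shadow price of water = 9.

9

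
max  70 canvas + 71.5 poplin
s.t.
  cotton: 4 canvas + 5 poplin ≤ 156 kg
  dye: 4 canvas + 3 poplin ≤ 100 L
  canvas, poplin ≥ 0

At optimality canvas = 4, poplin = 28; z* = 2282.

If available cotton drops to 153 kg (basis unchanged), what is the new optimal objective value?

2253.5

Check each constraint at x*: cotton 156/156 (tight); dye 100/100 (tight).
From A_Bᵀ y = c: 4·y_cotton + 4·y_dye = 70; 5·y_cotton + 3·y_dye = 71.5.
Solving: y_cotton = 9.5, y_dye = 8.
Δz = y_cotton·Δb = 9.5 × (-3) = -28.5, so new z* = 2282 − 28.5 = 2253.5.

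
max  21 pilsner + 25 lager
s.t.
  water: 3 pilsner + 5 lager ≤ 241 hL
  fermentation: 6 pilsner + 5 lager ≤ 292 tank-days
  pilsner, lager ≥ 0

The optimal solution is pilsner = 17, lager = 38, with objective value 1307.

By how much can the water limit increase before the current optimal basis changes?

Binding constraints: water, fermentation. The basis is B = [[3,5],[6,5]] with det -15.
Per unit increase in water, x* moves by d = (-0.3333, 0.4).
The basis stays optimal until pilsner reaches 0; allowable increase = 51 hL.

51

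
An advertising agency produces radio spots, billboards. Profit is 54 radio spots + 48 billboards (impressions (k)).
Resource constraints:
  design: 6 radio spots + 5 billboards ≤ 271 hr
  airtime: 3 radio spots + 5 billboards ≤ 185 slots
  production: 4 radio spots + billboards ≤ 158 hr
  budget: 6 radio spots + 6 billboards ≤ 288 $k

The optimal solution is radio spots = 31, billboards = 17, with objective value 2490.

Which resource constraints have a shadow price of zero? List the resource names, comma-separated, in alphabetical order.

design: 271/271 (binding)
airtime: 178/185 (slack 7)
production: 141/158 (slack 17)
budget: 288/288 (binding)
By complementary slackness, a constraint with positive slack has shadow price 0 → airtime, production.

airtime, production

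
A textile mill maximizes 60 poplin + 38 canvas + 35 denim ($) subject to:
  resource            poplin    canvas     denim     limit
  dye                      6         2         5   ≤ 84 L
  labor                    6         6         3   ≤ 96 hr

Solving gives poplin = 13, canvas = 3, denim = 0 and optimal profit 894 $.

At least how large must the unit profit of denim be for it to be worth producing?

Both dye and labor are binding at x*.
Dual feasibility on the basic columns requires 6·y_dye + 6·y_labor = 60, 2·y_dye + 6·y_labor = 38.
This yields shadow prices y_dye = 5.5, y_labor = 4.5.
denim enters the basis when its profit ≥ yᵀa₃ = 5.5·5 + 4.5·3 = 41.

41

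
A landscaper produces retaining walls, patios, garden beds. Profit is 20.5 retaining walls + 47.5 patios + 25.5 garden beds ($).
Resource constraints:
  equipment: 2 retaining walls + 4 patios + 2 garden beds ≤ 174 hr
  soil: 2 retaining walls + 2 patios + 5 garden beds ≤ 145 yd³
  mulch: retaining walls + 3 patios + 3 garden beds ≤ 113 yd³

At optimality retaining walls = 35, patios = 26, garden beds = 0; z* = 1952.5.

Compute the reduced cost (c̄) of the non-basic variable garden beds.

Binding: equipment and mulch. Non-binding: soil (23 unused).
By complementary slackness, y = 0 for the non-binding constraint.
Dual feasibility on the basic columns requires 2·y_equipment + 1·y_mulch = 20.5, 4·y_equipment + 3·y_mulch = 47.5.
→ y_equipment = 7 and y_mulch = 6.5.
Reduced cost of garden beds: c₃ − yᵀa₃ = 25.5 − (7·2 + 6.5·3) = 25.5 − 33.5 = -8.

-8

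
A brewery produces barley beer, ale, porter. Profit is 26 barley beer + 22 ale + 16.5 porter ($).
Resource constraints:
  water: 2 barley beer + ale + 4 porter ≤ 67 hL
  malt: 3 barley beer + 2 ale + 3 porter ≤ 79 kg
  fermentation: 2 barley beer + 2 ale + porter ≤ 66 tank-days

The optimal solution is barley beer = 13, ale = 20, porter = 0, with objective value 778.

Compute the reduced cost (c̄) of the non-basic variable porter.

Binding: malt and fermentation. Non-binding: water (21 unused).
By complementary slackness, y = 0 for the non-binding constraint.
The binding rows give the dual system: 3·y_malt + 2·y_fermentation = 26 and 2·y_malt + 2·y_fermentation = 22.
This yields shadow prices y_malt = 4, y_fermentation = 7.
Reduced cost of porter: c₃ − yᵀa₃ = 16.5 − (4·3 + 7·1) = 16.5 − 19 = -2.5.

-2.5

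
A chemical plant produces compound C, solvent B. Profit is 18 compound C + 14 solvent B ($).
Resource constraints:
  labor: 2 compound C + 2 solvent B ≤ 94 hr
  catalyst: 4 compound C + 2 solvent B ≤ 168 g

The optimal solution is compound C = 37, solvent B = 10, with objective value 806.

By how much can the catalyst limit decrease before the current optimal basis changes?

Binding constraints: labor, catalyst. The basis is B = [[2,2],[4,2]] with det -4.
Per unit decrease in catalyst, x* moves by d = (-0.5, 0.5).
The basis stays optimal until compound C reaches 0; allowable decrease = 74 g.

74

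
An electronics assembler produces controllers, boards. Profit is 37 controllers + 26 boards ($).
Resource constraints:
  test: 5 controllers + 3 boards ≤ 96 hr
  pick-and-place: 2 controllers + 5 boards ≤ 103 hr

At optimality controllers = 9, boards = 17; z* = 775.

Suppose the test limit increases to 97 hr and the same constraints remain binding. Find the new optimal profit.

782

At the optimum: test uses 96 of 96 (binding); pick-and-place uses 103 of 103 (binding).
From A_Bᵀ y = c: 5·y_test + 2·y_pick-and-place = 37; 3·y_test + 5·y_pick-and-place = 26.
→ y_test = 7 and y_pick-and-place = 1.
Δz = y_test·Δb = 7 × (1) = 7, so new z* = 775 + 7 = 782.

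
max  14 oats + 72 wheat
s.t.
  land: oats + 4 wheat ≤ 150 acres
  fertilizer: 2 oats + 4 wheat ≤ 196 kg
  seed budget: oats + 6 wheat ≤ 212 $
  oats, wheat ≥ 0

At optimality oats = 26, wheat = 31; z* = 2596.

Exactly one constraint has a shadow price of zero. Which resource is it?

land: 150/150 (binding)
fertilizer: 176/196 (slack 20)
seed budget: 212/212 (binding)
By complementary slackness, a constraint with positive slack has shadow price 0 → fertilizer.

fertilizer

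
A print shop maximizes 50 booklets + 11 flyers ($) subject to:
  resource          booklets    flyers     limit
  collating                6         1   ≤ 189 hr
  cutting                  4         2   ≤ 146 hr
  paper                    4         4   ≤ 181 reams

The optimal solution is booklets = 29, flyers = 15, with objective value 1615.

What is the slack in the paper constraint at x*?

5

paper used = 4·29 + 4·15 = 176; slack = 181 − 176 = 5.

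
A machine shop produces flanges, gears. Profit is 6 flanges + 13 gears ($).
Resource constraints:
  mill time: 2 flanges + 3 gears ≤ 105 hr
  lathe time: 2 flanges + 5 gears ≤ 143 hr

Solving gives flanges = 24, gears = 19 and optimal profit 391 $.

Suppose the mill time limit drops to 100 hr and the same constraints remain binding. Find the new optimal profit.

At the optimum: mill time uses 105 of 105 (binding); lathe time uses 143 of 143 (binding).
The binding rows give the dual system: 2·y_mill time + 2·y_lathe time = 6 and 3·y_mill time + 5·y_lathe time = 13.
→ y_mill time = 1 and y_lathe time = 2.
Δz = y_mill time·Δb = 1 × (-5) = -5, so new z* = 391 − 5 = 386.

386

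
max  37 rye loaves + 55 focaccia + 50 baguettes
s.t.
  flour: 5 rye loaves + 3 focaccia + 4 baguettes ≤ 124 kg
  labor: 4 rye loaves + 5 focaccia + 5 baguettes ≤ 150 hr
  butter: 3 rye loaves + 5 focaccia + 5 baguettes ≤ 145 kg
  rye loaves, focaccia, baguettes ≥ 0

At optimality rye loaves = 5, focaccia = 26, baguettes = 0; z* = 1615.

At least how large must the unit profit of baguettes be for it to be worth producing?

At the optimum: flour uses 103 of 124 (slack = 21); labor uses 150 of 150 (binding); butter uses 145 of 145 (binding).
Slack constraints have shadow price 0 (complementary slackness).
From A_Bᵀ y = c: 4·y_labor + 3·y_butter = 37; 5·y_labor + 5·y_butter = 55.
This yields shadow prices y_labor = 4, y_butter = 7.
baguettes enters the basis when its profit ≥ yᵀa₃ = 4·5 + 7·5 = 55.

55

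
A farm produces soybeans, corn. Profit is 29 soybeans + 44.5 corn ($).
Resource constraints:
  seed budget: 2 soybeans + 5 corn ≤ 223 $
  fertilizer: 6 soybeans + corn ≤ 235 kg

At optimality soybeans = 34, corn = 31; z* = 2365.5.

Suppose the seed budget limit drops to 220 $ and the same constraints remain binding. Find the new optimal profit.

2340

At the optimum: seed budget uses 223 of 223 (binding); fertilizer uses 235 of 235 (binding).
From A_Bᵀ y = c: 2·y_seed budget + 6·y_fertilizer = 29; 5·y_seed budget + 1·y_fertilizer = 44.5.
Solving: y_seed budget = 8.5, y_fertilizer = 2.
Δz = y_seed budget·Δb = 8.5 × (-3) = -25.5, so new z* = 2365.5 − 25.5 = 2340.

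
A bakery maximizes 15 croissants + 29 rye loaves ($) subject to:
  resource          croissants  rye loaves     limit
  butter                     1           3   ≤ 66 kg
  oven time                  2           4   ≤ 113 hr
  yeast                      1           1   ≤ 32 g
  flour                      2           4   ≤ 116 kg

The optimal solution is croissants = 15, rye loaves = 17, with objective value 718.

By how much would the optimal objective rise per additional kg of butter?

Check each constraint at x*: butter 66/66 (tight); oven time 98/113 (slack 15); yeast 32/32 (tight); flour 98/116 (slack 18).
Since oven time, flour are not tight, their duals are 0.
The binding rows give the dual system: 1·y_butter + 1·y_yeast = 15 and 3·y_butter + 1·y_yeast = 29.
→ y_butter = 7 and y_yeast = 8.
Shadow price of butter = 7.

7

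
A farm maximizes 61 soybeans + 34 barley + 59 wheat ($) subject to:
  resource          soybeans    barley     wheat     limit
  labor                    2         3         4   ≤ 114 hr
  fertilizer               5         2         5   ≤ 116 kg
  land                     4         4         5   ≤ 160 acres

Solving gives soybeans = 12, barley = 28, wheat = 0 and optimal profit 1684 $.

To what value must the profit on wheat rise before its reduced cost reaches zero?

At the optimum: labor uses 108 of 114 (slack = 6); fertilizer uses 116 of 116 (binding); land uses 160 of 160 (binding).
Since labor is not tight, its dual is 0.
From A_Bᵀ y = c: 5·y_fertilizer + 4·y_land = 61; 2·y_fertilizer + 4·y_land = 34.
→ y_fertilizer = 9 and y_land = 4.
wheat enters the basis when its profit ≥ yᵀa₃ = 9·5 + 4·5 = 65.

65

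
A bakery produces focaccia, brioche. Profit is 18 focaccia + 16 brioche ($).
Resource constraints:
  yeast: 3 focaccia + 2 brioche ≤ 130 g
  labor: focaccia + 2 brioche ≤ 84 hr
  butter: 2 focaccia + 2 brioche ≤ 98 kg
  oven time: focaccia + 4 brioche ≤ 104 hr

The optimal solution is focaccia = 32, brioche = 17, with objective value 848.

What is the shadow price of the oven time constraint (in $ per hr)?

Check each constraint at x*: yeast 130/130 (tight); labor 66/84 (slack 18); butter 98/98 (tight); oven time 100/104 (slack 4).
By complementary slackness, y = 0 for the non-binding constraints.
From A_Bᵀ y = c: 3·y_yeast + 2·y_butter = 18; 2·y_yeast + 2·y_butter = 16.
→ y_yeast = 2 and y_butter = 6.
Shadow price of oven time = 0.

0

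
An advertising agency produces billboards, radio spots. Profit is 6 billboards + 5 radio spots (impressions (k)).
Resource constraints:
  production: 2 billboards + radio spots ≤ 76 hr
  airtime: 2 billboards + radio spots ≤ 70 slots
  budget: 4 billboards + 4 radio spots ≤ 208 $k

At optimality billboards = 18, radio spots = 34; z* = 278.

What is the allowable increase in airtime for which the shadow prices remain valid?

Binding constraints: airtime, budget. The basis is B = [[2,1],[4,4]] with det 4.
Per unit increase in airtime, x* moves by d = (1, -1).
The basis stays optimal until production becomes binding; allowable increase = 6 slots.

6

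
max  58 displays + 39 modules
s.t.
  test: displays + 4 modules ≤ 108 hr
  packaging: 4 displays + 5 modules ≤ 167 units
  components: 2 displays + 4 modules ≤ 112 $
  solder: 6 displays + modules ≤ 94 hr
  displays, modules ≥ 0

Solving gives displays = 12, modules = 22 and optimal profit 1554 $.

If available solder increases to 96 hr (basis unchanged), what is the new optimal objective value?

1568

Binding: components and solder. Non-binding: test (8 unused), packaging (9 unused).
By complementary slackness, y = 0 for the non-binding constraints.
Dual feasibility on the basic columns requires 2·y_components + 6·y_solder = 58, 4·y_components + 1·y_solder = 39.
Solving: y_components = 8, y_solder = 7.
Δz = y_solder·Δb = 7 × (2) = 14, so new z* = 1554 + 14 = 1568.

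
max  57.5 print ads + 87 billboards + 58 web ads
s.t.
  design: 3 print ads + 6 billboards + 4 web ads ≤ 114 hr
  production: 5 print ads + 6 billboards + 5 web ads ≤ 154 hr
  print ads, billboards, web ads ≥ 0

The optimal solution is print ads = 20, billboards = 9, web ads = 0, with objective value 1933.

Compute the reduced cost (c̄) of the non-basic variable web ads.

-7

Both design and production are binding at x*.
Dual feasibility on the basic columns requires 3·y_design + 5·y_production = 57.5, 6·y_design + 6·y_production = 87.
This yields shadow prices y_design = 7.5, y_production = 7.
Reduced cost of web ads: c₃ − yᵀa₃ = 58 − (7.5·4 + 7·5) = 58 − 65 = -7.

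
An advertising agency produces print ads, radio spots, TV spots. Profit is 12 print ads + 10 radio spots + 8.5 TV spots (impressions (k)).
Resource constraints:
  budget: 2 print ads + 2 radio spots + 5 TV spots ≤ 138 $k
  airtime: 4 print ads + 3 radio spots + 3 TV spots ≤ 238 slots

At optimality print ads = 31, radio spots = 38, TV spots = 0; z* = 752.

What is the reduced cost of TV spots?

-7.5

At the optimum: budget uses 138 of 138 (binding); airtime uses 238 of 238 (binding).
From A_Bᵀ y = c: 2·y_budget + 4·y_airtime = 12; 2·y_budget + 3·y_airtime = 10.
→ y_budget = 2 and y_airtime = 2.
Reduced cost of TV spots: c₃ − yᵀa₃ = 8.5 − (2·5 + 2·3) = 8.5 − 16 = -7.5.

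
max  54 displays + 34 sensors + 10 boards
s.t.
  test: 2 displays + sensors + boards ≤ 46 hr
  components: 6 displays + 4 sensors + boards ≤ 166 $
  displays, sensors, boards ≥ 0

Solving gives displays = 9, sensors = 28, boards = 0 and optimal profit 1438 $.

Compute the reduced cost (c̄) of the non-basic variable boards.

Check each constraint at x*: test 46/46 (tight); components 166/166 (tight).
The binding rows give the dual system: 2·y_test + 6·y_components = 54 and 1·y_test + 4·y_components = 34.
This yields shadow prices y_test = 6, y_components = 7.
Reduced cost of boards: c₃ − yᵀa₃ = 10 − (6·1 + 7·1) = 10 − 13 = -3.

-3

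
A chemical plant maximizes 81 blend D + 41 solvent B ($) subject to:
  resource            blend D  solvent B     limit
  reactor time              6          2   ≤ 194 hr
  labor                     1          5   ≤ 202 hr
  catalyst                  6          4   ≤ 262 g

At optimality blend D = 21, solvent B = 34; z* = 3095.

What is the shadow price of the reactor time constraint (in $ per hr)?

At the optimum: reactor time uses 194 of 194 (binding); labor uses 191 of 202 (slack = 11); catalyst uses 262 of 262 (binding).
Since labor is not tight, its dual is 0.
Dual feasibility on the basic columns requires 6·y_reactor time + 6·y_catalyst = 81, 2·y_reactor time + 4·y_catalyst = 41.
Solving: y_reactor time = 6.5, y_catalyst = 7.
Shadow price of reactor time = 6.5.

6.5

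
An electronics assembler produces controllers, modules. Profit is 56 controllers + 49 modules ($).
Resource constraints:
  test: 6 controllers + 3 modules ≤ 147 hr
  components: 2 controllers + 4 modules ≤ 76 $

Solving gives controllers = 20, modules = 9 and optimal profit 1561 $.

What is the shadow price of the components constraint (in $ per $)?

Both test and components are binding at x*.
From A_Bᵀ y = c: 6·y_test + 2·y_components = 56; 3·y_test + 4·y_components = 49.
This yields shadow prices y_test = 7, y_components = 7.
Shadow price of components = 7.

7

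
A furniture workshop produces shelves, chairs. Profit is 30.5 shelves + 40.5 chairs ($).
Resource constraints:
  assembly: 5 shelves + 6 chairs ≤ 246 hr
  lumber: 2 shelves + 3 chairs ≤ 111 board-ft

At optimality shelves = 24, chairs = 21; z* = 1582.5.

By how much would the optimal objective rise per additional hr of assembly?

3.5

At the optimum: assembly uses 246 of 246 (binding); lumber uses 111 of 111 (binding).
The binding rows give the dual system: 5·y_assembly + 2·y_lumber = 30.5 and 6·y_assembly + 3·y_lumber = 40.5.
Solving: y_assembly = 3.5, y_lumber = 6.5.
Shadow price of assembly = 3.5.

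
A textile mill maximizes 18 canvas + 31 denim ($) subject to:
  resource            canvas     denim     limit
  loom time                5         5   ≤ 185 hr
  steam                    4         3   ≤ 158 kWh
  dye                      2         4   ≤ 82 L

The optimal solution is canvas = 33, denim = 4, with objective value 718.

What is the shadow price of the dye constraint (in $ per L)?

Check each constraint at x*: loom time 185/185 (tight); steam 144/158 (slack 14); dye 82/82 (tight).
Slack constraints have shadow price 0 (complementary slackness).
From A_Bᵀ y = c: 5·y_loom time + 2·y_dye = 18; 5·y_loom time + 4·y_dye = 31.
Solving: y_loom time = 1, y_dye = 6.5.
Shadow price of dye = 6.5.

6.5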